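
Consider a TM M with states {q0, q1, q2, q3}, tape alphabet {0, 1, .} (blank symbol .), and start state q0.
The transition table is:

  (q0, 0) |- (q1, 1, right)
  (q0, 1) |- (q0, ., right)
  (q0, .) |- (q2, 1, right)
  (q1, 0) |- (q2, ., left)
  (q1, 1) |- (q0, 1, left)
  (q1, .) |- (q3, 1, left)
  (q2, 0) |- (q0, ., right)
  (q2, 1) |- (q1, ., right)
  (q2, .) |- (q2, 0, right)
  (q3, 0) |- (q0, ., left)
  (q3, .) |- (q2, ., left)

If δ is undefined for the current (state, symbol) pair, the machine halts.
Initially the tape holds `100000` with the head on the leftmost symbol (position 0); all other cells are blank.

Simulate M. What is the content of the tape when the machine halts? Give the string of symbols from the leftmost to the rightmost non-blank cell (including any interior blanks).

0000.11

q0 | [1]00000.   read 1 → write ., move right, go to q0
q0 | .[0]0000.   read 0 → write 1, move right, go to q1
q1 | .1[0]000.   read 0 → write ., move left, go to q2
q2 | .[1].000.   read 1 → write ., move right, go to q1
q1 | ..[.]000.   read . → write 1, move left, go to q3
q3 | .[.]1000.   read . → write ., move left, go to q2
q2 | [.].1000.   read . → write 0, move right, go to q2
q2 | 0[.]1000.   read . → write 0, move right, go to q2
q2 | 00[1]000.   read 1 → write ., move right, go to q1
q1 | 00.[0]00.   read 0 → write ., move left, go to q2
q2 | 00[.].00.   read . → write 0, move right, go to q2
q2 | 000[.]00.   read . → write 0, move right, go to q2
q2 | 0000[0]0.   read 0 → write ., move right, go to q0
q0 | 0000.[0].   read 0 → write 1, move right, go to q1
q1 | 0000.1[.]   read . → write 1, move left, go to q3
q3 | 0000.[1]1
The non-blank tape span at halt is 0000.11.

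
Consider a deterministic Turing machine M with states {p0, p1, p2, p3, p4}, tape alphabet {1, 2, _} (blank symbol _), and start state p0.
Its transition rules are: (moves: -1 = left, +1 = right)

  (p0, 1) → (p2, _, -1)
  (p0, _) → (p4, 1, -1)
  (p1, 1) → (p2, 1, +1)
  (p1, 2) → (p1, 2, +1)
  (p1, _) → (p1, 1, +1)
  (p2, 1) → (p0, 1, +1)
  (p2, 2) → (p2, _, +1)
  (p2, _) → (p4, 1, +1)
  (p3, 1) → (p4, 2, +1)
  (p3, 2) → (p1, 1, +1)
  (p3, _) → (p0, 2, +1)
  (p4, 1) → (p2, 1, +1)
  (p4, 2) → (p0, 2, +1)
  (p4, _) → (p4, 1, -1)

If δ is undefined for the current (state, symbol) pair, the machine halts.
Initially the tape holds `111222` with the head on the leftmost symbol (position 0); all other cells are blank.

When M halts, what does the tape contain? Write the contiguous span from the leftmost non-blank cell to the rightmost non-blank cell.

1111222

p0 | _[1]11222   read 1 → write _, move -1, go to p2
p2 | [_]_11222   read _ → write 1, move +1, go to p4
p4 | 1[_]11222   read _ → write 1, move -1, go to p4
p4 | [1]111222   read 1 → write 1, move +1, go to p2
p2 | 1[1]11222   read 1 → write 1, move +1, go to p0
p0 | 11[1]1222   read 1 → write _, move -1, go to p2
p2 | 1[1]_1222   read 1 → write 1, move +1, go to p0
p0 | 11[_]1222   read _ → write 1, move -1, go to p4
p4 | 1[1]11222   read 1 → write 1, move +1, go to p2
p2 | 11[1]1222   read 1 → write 1, move +1, go to p0
p0 | 111[1]222   read 1 → write _, move -1, go to p2
p2 | 11[1]_222   read 1 → write 1, move +1, go to p0
p0 | 111[_]222   read _ → write 1, move -1, go to p4
p4 | 11[1]1222   read 1 → write 1, move +1, go to p2
p2 | 111[1]222   read 1 → write 1, move +1, go to p0
p0 | 1111[2]22
The non-blank tape span at halt is 1111222.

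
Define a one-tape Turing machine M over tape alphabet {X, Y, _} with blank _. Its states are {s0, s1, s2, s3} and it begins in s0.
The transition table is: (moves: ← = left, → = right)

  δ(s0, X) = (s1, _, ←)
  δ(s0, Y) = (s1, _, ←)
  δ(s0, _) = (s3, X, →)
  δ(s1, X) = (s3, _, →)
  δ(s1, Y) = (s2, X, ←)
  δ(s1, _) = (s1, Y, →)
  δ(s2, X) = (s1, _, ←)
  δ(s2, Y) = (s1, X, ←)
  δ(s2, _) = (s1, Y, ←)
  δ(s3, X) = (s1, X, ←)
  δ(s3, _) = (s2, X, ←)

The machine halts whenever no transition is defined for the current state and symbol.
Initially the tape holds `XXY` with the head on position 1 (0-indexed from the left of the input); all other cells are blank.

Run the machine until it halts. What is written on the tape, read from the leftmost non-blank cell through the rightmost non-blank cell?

YYY_Y

s0 | __X[X]Y   read X → write _, move ←, go to s1
s1 | __[X]_Y   read X → write _, move →, go to s3
s3 | ___[_]Y   read _ → write X, move ←, go to s2
s2 | __[_]XY   read _ → write Y, move ←, go to s1
s1 | _[_]YXY   read _ → write Y, move →, go to s1
s1 | _Y[Y]XY   read Y → write X, move ←, go to s2
s2 | _[Y]XXY   read Y → write X, move ←, go to s1
s1 | [_]XXXY   read _ → write Y, move →, go to s1
s1 | Y[X]XXY   read X → write _, move →, go to s3
s3 | Y_[X]XY   read X → write X, move ←, go to s1
s1 | Y[_]XXY   read _ → write Y, move →, go to s1
s1 | YY[X]XY   read X → write _, move →, go to s3
s3 | YY_[X]Y   read X → write X, move ←, go to s1
s1 | YY[_]XY   read _ → write Y, move →, go to s1
s1 | YYY[X]Y   read X → write _, move →, go to s3
s3 | YYY_[Y]
The non-blank tape span at halt is YYY_Y.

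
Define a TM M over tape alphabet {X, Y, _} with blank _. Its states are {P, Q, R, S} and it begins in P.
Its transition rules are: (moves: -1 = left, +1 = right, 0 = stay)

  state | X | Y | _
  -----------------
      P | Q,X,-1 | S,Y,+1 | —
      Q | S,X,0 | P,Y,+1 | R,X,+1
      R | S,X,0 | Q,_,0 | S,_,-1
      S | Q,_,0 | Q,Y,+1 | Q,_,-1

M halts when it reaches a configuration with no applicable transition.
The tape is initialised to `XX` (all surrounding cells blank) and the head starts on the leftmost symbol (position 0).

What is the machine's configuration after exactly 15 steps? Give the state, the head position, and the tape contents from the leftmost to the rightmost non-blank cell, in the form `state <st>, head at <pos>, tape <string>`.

state S, head at 1, tape XXX

P | _[X]X_   read X → write X, move -1, go to Q
Q | [_]XX_   read _ → write X, move +1, go to R
R | X[X]X_   read X → write X, move 0, go to S
S | X[X]X_   read X → write _, move 0, go to Q
Q | X[_]X_   read _ → write X, move +1, go to R
R | XX[X]_   read X → write X, move 0, go to S
S | XX[X]_   read X → write _, move 0, go to Q
Q | XX[_]_   read _ → write X, move +1, go to R
R | XXX[_]   read _ → write _, move -1, go to S
S | XX[X]_   read X → write _, move 0, go to Q
Q | XX[_]_   read _ → write X, move +1, go to R
R | XXX[_]   read _ → write _, move -1, go to S
S | XX[X]_   read X → write _, move 0, go to Q
Q | XX[_]_   read _ → write X, move +1, go to R
R | XXX[_]   read _ → write _, move -1, go to S
S | XX[X]_
After 15 steps: state S, head at 1, tape XXX.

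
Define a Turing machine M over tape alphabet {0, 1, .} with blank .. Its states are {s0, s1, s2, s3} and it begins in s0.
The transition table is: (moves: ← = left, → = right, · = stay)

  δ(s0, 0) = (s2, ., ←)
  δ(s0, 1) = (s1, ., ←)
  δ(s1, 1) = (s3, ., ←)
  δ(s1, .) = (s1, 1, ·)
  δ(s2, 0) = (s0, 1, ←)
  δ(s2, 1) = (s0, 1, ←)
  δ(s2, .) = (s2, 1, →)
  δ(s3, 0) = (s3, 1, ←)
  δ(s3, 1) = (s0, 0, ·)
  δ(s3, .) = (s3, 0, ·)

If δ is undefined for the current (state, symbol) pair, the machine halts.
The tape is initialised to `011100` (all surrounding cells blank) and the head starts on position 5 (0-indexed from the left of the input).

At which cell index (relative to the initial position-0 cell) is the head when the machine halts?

s0 | .01110[0]   read 0 → write ., move ←, go to s2
s2 | .0111[0].   read 0 → write 1, move ←, go to s0
s0 | .011[1]1.   read 1 → write ., move ←, go to s1
s1 | .01[1].1.   read 1 → write ., move ←, go to s3
s3 | .0[1]..1.   read 1 → write 0, move ·, go to s0
s0 | .0[0]..1.   read 0 → write ., move ←, go to s2
s2 | .[0]...1.   read 0 → write 1, move ←, go to s0
s0 | [.]1...1.
At halt the head is at cell -1.

-1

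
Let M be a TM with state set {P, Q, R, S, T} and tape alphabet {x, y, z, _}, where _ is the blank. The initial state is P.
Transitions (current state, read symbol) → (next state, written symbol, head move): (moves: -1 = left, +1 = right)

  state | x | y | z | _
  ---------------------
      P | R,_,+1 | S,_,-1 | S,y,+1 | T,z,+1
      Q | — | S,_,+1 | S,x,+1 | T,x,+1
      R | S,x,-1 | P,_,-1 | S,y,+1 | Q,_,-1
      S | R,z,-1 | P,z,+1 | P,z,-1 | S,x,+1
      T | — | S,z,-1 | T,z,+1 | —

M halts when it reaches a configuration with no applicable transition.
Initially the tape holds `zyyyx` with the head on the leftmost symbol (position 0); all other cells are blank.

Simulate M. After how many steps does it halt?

15

state=P head=0 tape=_[z]yyyx_   (P,z)→(S,y,+1)
state=S head=1 tape=_y[y]yyx_   (S,y)→(P,z,+1)
state=P head=2 tape=_yz[y]yx_   (P,y)→(S,_,-1)
state=S head=1 tape=_y[z]_yx_   (S,z)→(P,z,-1)
state=P head=0 tape=_[y]z_yx_   (P,y)→(S,_,-1)
state=S head=-1 tape=[_]_z_yx_   (S,_)→(S,x,+1)
state=S head=0 tape=x[_]z_yx_   (S,_)→(S,x,+1)
state=S head=1 tape=xx[z]_yx_   (S,z)→(P,z,-1)
state=P head=0 tape=x[x]z_yx_   (P,x)→(R,_,+1)
state=R head=1 tape=x_[z]_yx_   (R,z)→(S,y,+1)
state=S head=2 tape=x_y[_]yx_   (S,_)→(S,x,+1)
state=S head=3 tape=x_yx[y]x_   (S,y)→(P,z,+1)
state=P head=4 tape=x_yxz[x]_   (P,x)→(R,_,+1)
state=R head=5 tape=x_yxz_[_]   (R,_)→(Q,_,-1)
state=Q head=4 tape=x_yxz[_]_   (Q,_)→(T,x,+1)
state=T head=5 tape=x_yxzx[_]
M halts after 15 transitions.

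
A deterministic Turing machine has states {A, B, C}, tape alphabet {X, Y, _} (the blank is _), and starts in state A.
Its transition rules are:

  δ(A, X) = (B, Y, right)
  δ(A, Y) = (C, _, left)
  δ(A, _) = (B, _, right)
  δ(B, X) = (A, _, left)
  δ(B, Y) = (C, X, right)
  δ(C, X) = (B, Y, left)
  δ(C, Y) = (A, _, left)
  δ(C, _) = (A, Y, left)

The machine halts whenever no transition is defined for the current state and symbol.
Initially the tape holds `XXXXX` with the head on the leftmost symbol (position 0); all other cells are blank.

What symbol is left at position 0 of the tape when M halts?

state=A head=0 tape=__[X]XXXX   (A,X)→(B,Y,right)
state=B head=1 tape=__Y[X]XXX   (B,X)→(A,_,left)
state=A head=0 tape=__[Y]_XXX   (A,Y)→(C,_,left)
state=C head=-1 tape=_[_]__XXX   (C,_)→(A,Y,left)
state=A head=-2 tape=[_]Y__XXX   (A,_)→(B,_,right)
state=B head=-1 tape=_[Y]__XXX   (B,Y)→(C,X,right)
state=C head=0 tape=_X[_]_XXX   (C,_)→(A,Y,left)
state=A head=-1 tape=_[X]Y_XXX   (A,X)→(B,Y,right)
state=B head=0 tape=_Y[Y]_XXX   (B,Y)→(C,X,right)
state=C head=1 tape=_YX[_]XXX   (C,_)→(A,Y,left)
state=A head=0 tape=_Y[X]YXXX   (A,X)→(B,Y,right)
state=B head=1 tape=_YY[Y]XXX   (B,Y)→(C,X,right)
state=C head=2 tape=_YYX[X]XX   (C,X)→(B,Y,left)
state=B head=1 tape=_YY[X]YXX   (B,X)→(A,_,left)
state=A head=0 tape=_Y[Y]_YXX   (A,Y)→(C,_,left)
state=C head=-1 tape=_[Y]__YXX   (C,Y)→(A,_,left)
state=A head=-2 tape=[_]___YXX   (A,_)→(B,_,right)
state=B head=-1 tape=_[_]__YXX
Cell 0 holds _ when M halts.

_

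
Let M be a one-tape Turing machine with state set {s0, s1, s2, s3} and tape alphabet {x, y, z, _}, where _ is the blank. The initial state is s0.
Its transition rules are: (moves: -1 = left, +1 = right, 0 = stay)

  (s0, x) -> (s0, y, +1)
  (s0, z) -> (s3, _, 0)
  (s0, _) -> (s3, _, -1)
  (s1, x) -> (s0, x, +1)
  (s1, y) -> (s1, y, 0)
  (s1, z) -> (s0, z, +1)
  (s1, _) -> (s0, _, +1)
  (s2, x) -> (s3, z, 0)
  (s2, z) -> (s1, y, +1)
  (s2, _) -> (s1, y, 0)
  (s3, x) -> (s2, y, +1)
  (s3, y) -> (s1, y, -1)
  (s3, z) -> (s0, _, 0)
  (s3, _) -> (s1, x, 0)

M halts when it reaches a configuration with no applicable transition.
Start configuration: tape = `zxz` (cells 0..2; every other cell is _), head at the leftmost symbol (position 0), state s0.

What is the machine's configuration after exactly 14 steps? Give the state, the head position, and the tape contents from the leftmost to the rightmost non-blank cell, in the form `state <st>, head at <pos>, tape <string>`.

state s1, head at 3, tape xyyy

s0 | [z]xz_   read z → write _, move 0, go to s3
s3 | [_]xz_   read _ → write x, move 0, go to s1
s1 | [x]xz_   read x → write x, move +1, go to s0
s0 | x[x]z_   read x → write y, move +1, go to s0
s0 | xy[z]_   read z → write _, move 0, go to s3
s3 | xy[_]_   read _ → write x, move 0, go to s1
s1 | xy[x]_   read x → write x, move +1, go to s0
s0 | xyx[_]   read _ → write _, move -1, go to s3
s3 | xy[x]_   read x → write y, move +1, go to s2
s2 | xyy[_]   read _ → write y, move 0, go to s1
s1 | xyy[y]   read y → write y, move 0, go to s1
s1 | xyy[y]   read y → write y, move 0, go to s1
s1 | xyy[y]   read y → write y, move 0, go to s1
s1 | xyy[y]   read y → write y, move 0, go to s1
s1 | xyy[y]
After 14 steps: state s1, head at 3, tape xyyy.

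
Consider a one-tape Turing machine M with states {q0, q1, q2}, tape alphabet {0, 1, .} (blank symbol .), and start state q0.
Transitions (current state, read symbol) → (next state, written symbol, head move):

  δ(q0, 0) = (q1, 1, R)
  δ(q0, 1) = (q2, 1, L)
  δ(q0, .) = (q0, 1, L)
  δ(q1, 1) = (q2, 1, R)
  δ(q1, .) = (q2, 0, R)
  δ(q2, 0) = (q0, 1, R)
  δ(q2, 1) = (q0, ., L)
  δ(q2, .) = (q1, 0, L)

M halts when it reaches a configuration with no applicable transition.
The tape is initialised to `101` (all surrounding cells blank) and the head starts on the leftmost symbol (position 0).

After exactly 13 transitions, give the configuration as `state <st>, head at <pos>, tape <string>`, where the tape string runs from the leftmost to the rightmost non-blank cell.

state q2, head at 1, tape 11011

state=q0 head=0 tape=..[1]01   (q0,1)→(q2,1,L)
state=q2 head=-1 tape=.[.]101   (q2,.)→(q1,0,L)
state=q1 head=-2 tape=[.]0101   (q1,.)→(q2,0,R)
state=q2 head=-1 tape=0[0]101   (q2,0)→(q0,1,R)
state=q0 head=0 tape=01[1]01   (q0,1)→(q2,1,L)
state=q2 head=-1 tape=0[1]101   (q2,1)→(q0,.,L)
state=q0 head=-2 tape=[0].101   (q0,0)→(q1,1,R)
state=q1 head=-1 tape=1[.]101   (q1,.)→(q2,0,R)
state=q2 head=0 tape=10[1]01   (q2,1)→(q0,.,L)
state=q0 head=-1 tape=1[0].01   (q0,0)→(q1,1,R)
state=q1 head=0 tape=11[.]01   (q1,.)→(q2,0,R)
state=q2 head=1 tape=110[0]1   (q2,0)→(q0,1,R)
state=q0 head=2 tape=1101[1]   (q0,1)→(q2,1,L)
state=q2 head=1 tape=110[1]1
After 13 steps: state q2, head at 1, tape 11011.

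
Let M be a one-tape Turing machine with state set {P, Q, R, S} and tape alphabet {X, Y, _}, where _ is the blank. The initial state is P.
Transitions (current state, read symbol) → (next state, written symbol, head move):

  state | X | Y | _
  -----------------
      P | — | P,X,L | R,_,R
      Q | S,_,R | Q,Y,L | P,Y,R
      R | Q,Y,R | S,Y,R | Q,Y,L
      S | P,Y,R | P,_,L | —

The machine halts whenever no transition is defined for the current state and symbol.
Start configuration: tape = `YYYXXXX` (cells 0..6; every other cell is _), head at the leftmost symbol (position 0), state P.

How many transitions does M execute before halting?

28

state=P head=0 tape=__[Y]YYXXXX   (P,Y)→(P,X,L)
state=P head=-1 tape=_[_]XYYXXXX   (P,_)→(R,_,R)
state=R head=0 tape=__[X]YYXXXX   (R,X)→(Q,Y,R)
state=Q head=1 tape=__Y[Y]YXXXX   (Q,Y)→(Q,Y,L)
state=Q head=0 tape=__[Y]YYXXXX   (Q,Y)→(Q,Y,L)
state=Q head=-1 tape=_[_]YYYXXXX   (Q,_)→(P,Y,R)
state=P head=0 tape=_Y[Y]YYXXXX   (P,Y)→(P,X,L)
state=P head=-1 tape=_[Y]XYYXXXX   (P,Y)→(P,X,L)
state=P head=-2 tape=[_]XXYYXXXX   (P,_)→(R,_,R)
state=R head=-1 tape=_[X]XYYXXXX   (R,X)→(Q,Y,R)
state=Q head=0 tape=_Y[X]YYXXXX   (Q,X)→(S,_,R)
state=S head=1 tape=_Y_[Y]YXXXX   (S,Y)→(P,_,L)
state=P head=0 tape=_Y[_]_YXXXX   (P,_)→(R,_,R)
state=R head=1 tape=_Y_[_]YXXXX   (R,_)→(Q,Y,L)
state=Q head=0 tape=_Y[_]YYXXXX   (Q,_)→(P,Y,R)
state=P head=1 tape=_YY[Y]YXXXX   (P,Y)→(P,X,L)
state=P head=0 tape=_Y[Y]XYXXXX   (P,Y)→(P,X,L)
state=P head=-1 tape=_[Y]XXYXXXX   (P,Y)→(P,X,L)
state=P head=-2 tape=[_]XXXYXXXX   (P,_)→(R,_,R)
state=R head=-1 tape=_[X]XXYXXXX   (R,X)→(Q,Y,R)
state=Q head=0 tape=_Y[X]XYXXXX   (Q,X)→(S,_,R)
state=S head=1 tape=_Y_[X]YXXXX   (S,X)→(P,Y,R)
state=P head=2 tape=_Y_Y[Y]XXXX   (P,Y)→(P,X,L)
state=P head=1 tape=_Y_[Y]XXXXX   (P,Y)→(P,X,L)
state=P head=0 tape=_Y[_]XXXXXX   (P,_)→(R,_,R)
state=R head=1 tape=_Y_[X]XXXXX   (R,X)→(Q,Y,R)
state=Q head=2 tape=_Y_Y[X]XXXX   (Q,X)→(S,_,R)
state=S head=3 tape=_Y_Y_[X]XXX   (S,X)→(P,Y,R)
state=P head=4 tape=_Y_Y_Y[X]XX
M halts after 28 transitions.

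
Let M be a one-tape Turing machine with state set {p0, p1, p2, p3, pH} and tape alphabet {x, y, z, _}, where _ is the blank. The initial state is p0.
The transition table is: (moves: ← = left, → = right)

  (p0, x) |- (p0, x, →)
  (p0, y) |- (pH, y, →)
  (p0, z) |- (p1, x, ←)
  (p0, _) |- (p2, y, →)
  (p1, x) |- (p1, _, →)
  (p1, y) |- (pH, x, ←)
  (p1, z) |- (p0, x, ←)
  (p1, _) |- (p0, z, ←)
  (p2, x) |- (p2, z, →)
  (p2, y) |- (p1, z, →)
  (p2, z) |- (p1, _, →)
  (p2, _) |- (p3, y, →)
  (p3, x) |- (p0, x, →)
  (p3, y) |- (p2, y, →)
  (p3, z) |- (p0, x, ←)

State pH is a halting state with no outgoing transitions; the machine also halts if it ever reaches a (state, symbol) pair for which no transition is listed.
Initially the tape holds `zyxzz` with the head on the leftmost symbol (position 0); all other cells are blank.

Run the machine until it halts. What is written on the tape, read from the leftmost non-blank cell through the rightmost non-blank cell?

state=p0 head=0 tape=__[z]yxzz   (p0,z)→(p1,x,←)
state=p1 head=-1 tape=_[_]xyxzz   (p1,_)→(p0,z,←)
state=p0 head=-2 tape=[_]zxyxzz   (p0,_)→(p2,y,→)
state=p2 head=-1 tape=y[z]xyxzz   (p2,z)→(p1,_,→)
state=p1 head=0 tape=y_[x]yxzz   (p1,x)→(p1,_,→)
state=p1 head=1 tape=y__[y]xzz   (p1,y)→(pH,x,←)
state=pH head=0 tape=y_[_]xxzz
The non-blank tape span at halt is y__xxzz.

y__xxzz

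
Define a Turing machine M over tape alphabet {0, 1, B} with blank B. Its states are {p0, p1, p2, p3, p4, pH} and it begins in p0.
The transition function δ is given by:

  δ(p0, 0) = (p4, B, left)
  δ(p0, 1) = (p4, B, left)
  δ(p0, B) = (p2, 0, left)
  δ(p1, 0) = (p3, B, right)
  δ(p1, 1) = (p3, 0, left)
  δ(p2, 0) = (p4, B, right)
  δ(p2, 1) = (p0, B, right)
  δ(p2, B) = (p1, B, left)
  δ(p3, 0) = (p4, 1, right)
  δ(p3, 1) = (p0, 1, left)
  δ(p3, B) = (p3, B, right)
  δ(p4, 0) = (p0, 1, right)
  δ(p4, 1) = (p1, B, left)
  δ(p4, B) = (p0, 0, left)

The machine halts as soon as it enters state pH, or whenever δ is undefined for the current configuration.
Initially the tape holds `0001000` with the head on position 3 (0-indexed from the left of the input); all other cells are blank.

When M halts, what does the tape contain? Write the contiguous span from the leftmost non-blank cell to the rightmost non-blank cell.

state=p0 head=3 tape=BBB000[1]000   (p0,1)→(p4,B,left)
state=p4 head=2 tape=BBB00[0]B000   (p4,0)→(p0,1,right)
state=p0 head=3 tape=BBB001[B]000   (p0,B)→(p2,0,left)
state=p2 head=2 tape=BBB00[1]0000   (p2,1)→(p0,B,right)
state=p0 head=3 tape=BBB00B[0]000   (p0,0)→(p4,B,left)
state=p4 head=2 tape=BBB00[B]B000   (p4,B)→(p0,0,left)
state=p0 head=1 tape=BBB0[0]0B000   (p0,0)→(p4,B,left)
state=p4 head=0 tape=BBB[0]B0B000   (p4,0)→(p0,1,right)
state=p0 head=1 tape=BBB1[B]0B000   (p0,B)→(p2,0,left)
state=p2 head=0 tape=BBB[1]00B000   (p2,1)→(p0,B,right)
state=p0 head=1 tape=BBBB[0]0B000   (p0,0)→(p4,B,left)
state=p4 head=0 tape=BBB[B]B0B000   (p4,B)→(p0,0,left)
state=p0 head=-1 tape=BB[B]0B0B000   (p0,B)→(p2,0,left)
state=p2 head=-2 tape=B[B]00B0B000   (p2,B)→(p1,B,left)
state=p1 head=-3 tape=[B]B00B0B000
The non-blank tape span at halt is 00B0B000.

00B0B000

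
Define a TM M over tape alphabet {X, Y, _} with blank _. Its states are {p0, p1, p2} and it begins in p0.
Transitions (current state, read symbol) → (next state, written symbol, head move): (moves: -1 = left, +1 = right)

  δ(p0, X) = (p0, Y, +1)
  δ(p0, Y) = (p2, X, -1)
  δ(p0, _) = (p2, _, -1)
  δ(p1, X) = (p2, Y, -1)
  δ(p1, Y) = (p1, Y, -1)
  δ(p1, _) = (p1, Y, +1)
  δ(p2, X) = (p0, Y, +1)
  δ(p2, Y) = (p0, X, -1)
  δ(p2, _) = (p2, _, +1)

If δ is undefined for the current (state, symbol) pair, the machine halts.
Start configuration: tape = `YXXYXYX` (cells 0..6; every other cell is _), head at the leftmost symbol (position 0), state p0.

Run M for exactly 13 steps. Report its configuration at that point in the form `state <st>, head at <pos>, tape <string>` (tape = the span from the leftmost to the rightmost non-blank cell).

state=p0 head=0 tape=__[Y]XXYXYX   (p0,Y)→(p2,X,-1)
state=p2 head=-1 tape=_[_]XXXYXYX   (p2,_)→(p2,_,+1)
state=p2 head=0 tape=__[X]XXYXYX   (p2,X)→(p0,Y,+1)
state=p0 head=1 tape=__Y[X]XYXYX   (p0,X)→(p0,Y,+1)
state=p0 head=2 tape=__YY[X]YXYX   (p0,X)→(p0,Y,+1)
state=p0 head=3 tape=__YYY[Y]XYX   (p0,Y)→(p2,X,-1)
state=p2 head=2 tape=__YY[Y]XXYX   (p2,Y)→(p0,X,-1)
state=p0 head=1 tape=__Y[Y]XXXYX   (p0,Y)→(p2,X,-1)
state=p2 head=0 tape=__[Y]XXXXYX   (p2,Y)→(p0,X,-1)
state=p0 head=-1 tape=_[_]XXXXXYX   (p0,_)→(p2,_,-1)
state=p2 head=-2 tape=[_]_XXXXXYX   (p2,_)→(p2,_,+1)
state=p2 head=-1 tape=_[_]XXXXXYX   (p2,_)→(p2,_,+1)
state=p2 head=0 tape=__[X]XXXXYX   (p2,X)→(p0,Y,+1)
state=p0 head=1 tape=__Y[X]XXXYX
After 13 steps: state p0, head at 1, tape YXXXXYX.

state p0, head at 1, tape YXXXXYX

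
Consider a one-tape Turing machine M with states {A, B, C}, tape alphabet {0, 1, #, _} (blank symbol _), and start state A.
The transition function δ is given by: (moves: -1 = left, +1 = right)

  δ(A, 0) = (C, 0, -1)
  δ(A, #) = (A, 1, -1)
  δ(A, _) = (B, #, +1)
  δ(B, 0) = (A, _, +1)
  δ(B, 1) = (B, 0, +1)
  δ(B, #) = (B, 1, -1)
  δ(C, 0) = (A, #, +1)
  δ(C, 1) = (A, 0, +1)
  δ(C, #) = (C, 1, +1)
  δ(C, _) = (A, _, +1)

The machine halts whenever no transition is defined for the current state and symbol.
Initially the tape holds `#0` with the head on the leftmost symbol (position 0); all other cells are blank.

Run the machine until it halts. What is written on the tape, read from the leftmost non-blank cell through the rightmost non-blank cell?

#0_#

A | _[#]0__   read # → write 1, move -1, go to A
A | [_]10__   read _ → write #, move +1, go to B
B | #[1]0__   read 1 → write 0, move +1, go to B
B | #0[0]__   read 0 → write _, move +1, go to A
A | #0_[_]_   read _ → write #, move +1, go to B
B | #0_#[_]
The non-blank tape span at halt is #0_#.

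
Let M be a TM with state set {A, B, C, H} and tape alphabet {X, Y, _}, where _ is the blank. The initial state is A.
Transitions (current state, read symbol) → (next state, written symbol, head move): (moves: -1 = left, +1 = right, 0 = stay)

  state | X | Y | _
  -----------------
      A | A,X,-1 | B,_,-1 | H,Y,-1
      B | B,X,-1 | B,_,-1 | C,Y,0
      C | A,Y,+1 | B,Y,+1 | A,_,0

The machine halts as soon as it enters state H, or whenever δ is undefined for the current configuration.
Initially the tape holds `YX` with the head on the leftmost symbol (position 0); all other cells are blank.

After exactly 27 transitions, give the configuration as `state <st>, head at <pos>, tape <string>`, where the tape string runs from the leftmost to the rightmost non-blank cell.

state B, head at 0, tape YYYYX

state=A head=0 tape=___[Y]X   (A,Y)→(B,_,-1)
state=B head=-1 tape=__[_]_X   (B,_)→(C,Y,0)
state=C head=-1 tape=__[Y]_X   (C,Y)→(B,Y,+1)
state=B head=0 tape=__Y[_]X   (B,_)→(C,Y,0)
state=C head=0 tape=__Y[Y]X   (C,Y)→(B,Y,+1)
state=B head=1 tape=__YY[X]   (B,X)→(B,X,-1)
state=B head=0 tape=__Y[Y]X   (B,Y)→(B,_,-1)
state=B head=-1 tape=__[Y]_X   (B,Y)→(B,_,-1)
state=B head=-2 tape=_[_]__X   (B,_)→(C,Y,0)
state=C head=-2 tape=_[Y]__X   (C,Y)→(B,Y,+1)
state=B head=-1 tape=_Y[_]_X   (B,_)→(C,Y,0)
state=C head=-1 tape=_Y[Y]_X   (C,Y)→(B,Y,+1)
state=B head=0 tape=_YY[_]X   (B,_)→(C,Y,0)
state=C head=0 tape=_YY[Y]X   (C,Y)→(B,Y,+1)
state=B head=1 tape=_YYY[X]   (B,X)→(B,X,-1)
state=B head=0 tape=_YY[Y]X   (B,Y)→(B,_,-1)
state=B head=-1 tape=_Y[Y]_X   (B,Y)→(B,_,-1)
state=B head=-2 tape=_[Y]__X   (B,Y)→(B,_,-1)
state=B head=-3 tape=[_]___X   (B,_)→(C,Y,0)
state=C head=-3 tape=[Y]___X   (C,Y)→(B,Y,+1)
state=B head=-2 tape=Y[_]__X   (B,_)→(C,Y,0)
state=C head=-2 tape=Y[Y]__X   (C,Y)→(B,Y,+1)
state=B head=-1 tape=YY[_]_X   (B,_)→(C,Y,0)
state=C head=-1 tape=YY[Y]_X   (C,Y)→(B,Y,+1)
state=B head=0 tape=YYY[_]X   (B,_)→(C,Y,0)
state=C head=0 tape=YYY[Y]X   (C,Y)→(B,Y,+1)
state=B head=1 tape=YYYY[X]   (B,X)→(B,X,-1)
state=B head=0 tape=YYY[Y]X
After 27 steps: state B, head at 0, tape YYYYX.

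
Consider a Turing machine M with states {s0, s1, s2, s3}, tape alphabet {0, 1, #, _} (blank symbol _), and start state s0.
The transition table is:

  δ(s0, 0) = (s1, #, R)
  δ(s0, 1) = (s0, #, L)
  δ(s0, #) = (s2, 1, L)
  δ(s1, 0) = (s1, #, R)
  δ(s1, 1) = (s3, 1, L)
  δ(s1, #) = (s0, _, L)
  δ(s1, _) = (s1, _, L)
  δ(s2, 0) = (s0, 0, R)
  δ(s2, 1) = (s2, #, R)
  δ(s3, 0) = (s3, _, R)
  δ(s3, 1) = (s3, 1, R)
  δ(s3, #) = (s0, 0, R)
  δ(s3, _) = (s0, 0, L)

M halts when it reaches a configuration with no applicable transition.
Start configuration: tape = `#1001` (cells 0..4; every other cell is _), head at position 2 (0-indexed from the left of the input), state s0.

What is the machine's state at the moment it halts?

state=s0 head=2 tape=#1[0]01   (s0,0)→(s1,#,R)
state=s1 head=3 tape=#1#[0]1   (s1,0)→(s1,#,R)
state=s1 head=4 tape=#1##[1]   (s1,1)→(s3,1,L)
state=s3 head=3 tape=#1#[#]1   (s3,#)→(s0,0,R)
state=s0 head=4 tape=#1#0[1]   (s0,1)→(s0,#,L)
state=s0 head=3 tape=#1#[0]#   (s0,0)→(s1,#,R)
state=s1 head=4 tape=#1##[#]   (s1,#)→(s0,_,L)
state=s0 head=3 tape=#1#[#]_   (s0,#)→(s2,1,L)
state=s2 head=2 tape=#1[#]1_
No transition is defined for (s2, #); M halts in state s2.

s2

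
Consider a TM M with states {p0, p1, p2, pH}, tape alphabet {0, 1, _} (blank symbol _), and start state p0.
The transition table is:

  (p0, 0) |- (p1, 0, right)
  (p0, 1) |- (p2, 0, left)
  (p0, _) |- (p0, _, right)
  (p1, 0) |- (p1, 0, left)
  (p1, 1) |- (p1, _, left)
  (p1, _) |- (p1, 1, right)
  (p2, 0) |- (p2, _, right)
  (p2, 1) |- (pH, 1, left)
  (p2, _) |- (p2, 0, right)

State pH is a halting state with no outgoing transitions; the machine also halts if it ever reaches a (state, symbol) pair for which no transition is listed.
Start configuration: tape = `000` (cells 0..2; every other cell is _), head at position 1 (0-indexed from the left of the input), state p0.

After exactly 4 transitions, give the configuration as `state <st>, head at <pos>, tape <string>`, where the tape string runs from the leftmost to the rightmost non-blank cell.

p0 | _0[0]0   read 0 → write 0, move right, go to p1
p1 | _00[0]   read 0 → write 0, move left, go to p1
p1 | _0[0]0   read 0 → write 0, move left, go to p1
p1 | _[0]00   read 0 → write 0, move left, go to p1
p1 | [_]000
After 4 steps: state p1, head at -1, tape 000.

state p1, head at -1, tape 000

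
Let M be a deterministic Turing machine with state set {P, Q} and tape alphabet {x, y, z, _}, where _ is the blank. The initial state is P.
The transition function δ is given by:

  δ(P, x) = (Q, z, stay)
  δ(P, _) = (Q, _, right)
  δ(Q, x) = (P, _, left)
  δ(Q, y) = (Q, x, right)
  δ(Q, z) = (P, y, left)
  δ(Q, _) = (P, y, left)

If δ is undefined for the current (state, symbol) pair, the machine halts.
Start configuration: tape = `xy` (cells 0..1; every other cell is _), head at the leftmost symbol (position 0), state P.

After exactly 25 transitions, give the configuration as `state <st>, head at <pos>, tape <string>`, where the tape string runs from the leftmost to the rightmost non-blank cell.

P | _[x]y__   read x → write z, move stay, go to Q
Q | _[z]y__   read z → write y, move left, go to P
P | [_]yy__   read _ → write _, move right, go to Q
Q | _[y]y__   read y → write x, move right, go to Q
Q | _x[y]__   read y → write x, move right, go to Q
Q | _xx[_]_   read _ → write y, move left, go to P
P | _x[x]y_   read x → write z, move stay, go to Q
Q | _x[z]y_   read z → write y, move left, go to P
P | _[x]yy_   read x → write z, move stay, go to Q
Q | _[z]yy_   read z → write y, move left, go to P
P | [_]yyy_   read _ → write _, move right, go to Q
Q | _[y]yy_   read y → write x, move right, go to Q
Q | _x[y]y_   read y → write x, move right, go to Q
Q | _xx[y]_   read y → write x, move right, go to Q
Q | _xxx[_]   read _ → write y, move left, go to P
P | _xx[x]y   read x → write z, move stay, go to Q
Q | _xx[z]y   read z → write y, move left, go to P
P | _x[x]yy   read x → write z, move stay, go to Q
Q | _x[z]yy   read z → write y, move left, go to P
P | _[x]yyy   read x → write z, move stay, go to Q
Q | _[z]yyy   read z → write y, move left, go to P
P | [_]yyyy   read _ → write _, move right, go to Q
Q | _[y]yyy   read y → write x, move right, go to Q
Q | _x[y]yy   read y → write x, move right, go to Q
Q | _xx[y]y   read y → write x, move right, go to Q
Q | _xxx[y]
After 25 steps: state Q, head at 3, tape xxxy.

state Q, head at 3, tape xxxy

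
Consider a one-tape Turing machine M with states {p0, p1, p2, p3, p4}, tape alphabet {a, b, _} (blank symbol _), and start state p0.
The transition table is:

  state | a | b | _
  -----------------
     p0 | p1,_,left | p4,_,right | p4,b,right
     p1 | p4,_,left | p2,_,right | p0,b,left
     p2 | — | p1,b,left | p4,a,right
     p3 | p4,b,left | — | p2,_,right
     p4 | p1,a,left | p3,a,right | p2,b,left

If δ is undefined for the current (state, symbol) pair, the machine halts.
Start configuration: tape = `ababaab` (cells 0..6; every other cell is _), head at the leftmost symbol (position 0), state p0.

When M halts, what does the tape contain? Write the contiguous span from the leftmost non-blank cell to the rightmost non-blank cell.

state=p0 head=0 tape=__[a]babaab   (p0,a)→(p1,_,left)
state=p1 head=-1 tape=_[_]_babaab   (p1,_)→(p0,b,left)
state=p0 head=-2 tape=[_]b_babaab   (p0,_)→(p4,b,right)
state=p4 head=-1 tape=b[b]_babaab   (p4,b)→(p3,a,right)
state=p3 head=0 tape=ba[_]babaab   (p3,_)→(p2,_,right)
state=p2 head=1 tape=ba_[b]abaab   (p2,b)→(p1,b,left)
state=p1 head=0 tape=ba[_]babaab   (p1,_)→(p0,b,left)
state=p0 head=-1 tape=b[a]bbabaab   (p0,a)→(p1,_,left)
state=p1 head=-2 tape=[b]_bbabaab   (p1,b)→(p2,_,right)
state=p2 head=-1 tape=_[_]bbabaab   (p2,_)→(p4,a,right)
state=p4 head=0 tape=_a[b]babaab   (p4,b)→(p3,a,right)
state=p3 head=1 tape=_aa[b]abaab
The non-blank tape span at halt is aababaab.

aababaab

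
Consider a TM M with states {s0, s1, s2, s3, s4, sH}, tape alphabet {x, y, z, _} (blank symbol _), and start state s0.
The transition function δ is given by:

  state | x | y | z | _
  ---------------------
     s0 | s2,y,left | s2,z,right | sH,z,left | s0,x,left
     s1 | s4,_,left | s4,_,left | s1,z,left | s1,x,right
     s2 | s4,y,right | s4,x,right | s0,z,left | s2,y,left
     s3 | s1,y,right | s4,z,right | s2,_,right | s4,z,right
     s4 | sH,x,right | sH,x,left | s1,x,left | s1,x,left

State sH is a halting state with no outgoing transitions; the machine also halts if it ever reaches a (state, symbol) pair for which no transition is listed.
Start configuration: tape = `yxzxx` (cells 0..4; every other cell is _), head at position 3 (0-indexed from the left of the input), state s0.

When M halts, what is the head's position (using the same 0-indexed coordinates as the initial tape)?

s0 | yxz[x]x   read x → write y, move left, go to s2
s2 | yx[z]yx   read z → write z, move left, go to s0
s0 | y[x]zyx   read x → write y, move left, go to s2
s2 | [y]yzyx   read y → write x, move right, go to s4
s4 | x[y]zyx   read y → write x, move left, go to sH
sH | [x]xzyx
At halt the head is at cell 0.

0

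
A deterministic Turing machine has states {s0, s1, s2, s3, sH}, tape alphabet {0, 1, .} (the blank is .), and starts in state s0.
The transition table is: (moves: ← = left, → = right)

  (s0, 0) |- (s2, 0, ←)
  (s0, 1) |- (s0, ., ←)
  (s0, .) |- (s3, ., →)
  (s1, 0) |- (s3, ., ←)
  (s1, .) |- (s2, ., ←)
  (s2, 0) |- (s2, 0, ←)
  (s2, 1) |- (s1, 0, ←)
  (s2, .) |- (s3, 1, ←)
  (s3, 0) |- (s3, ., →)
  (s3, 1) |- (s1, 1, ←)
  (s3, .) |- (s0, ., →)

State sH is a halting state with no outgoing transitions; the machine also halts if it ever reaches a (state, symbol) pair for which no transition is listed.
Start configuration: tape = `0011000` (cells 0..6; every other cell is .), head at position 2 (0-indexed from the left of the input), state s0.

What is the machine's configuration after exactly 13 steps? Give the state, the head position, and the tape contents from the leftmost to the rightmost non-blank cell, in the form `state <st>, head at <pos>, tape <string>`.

s0 | ..00[1]1000   read 1 → write ., move ←, go to s0
s0 | ..0[0].1000   read 0 → write 0, move ←, go to s2
s2 | ..[0]0.1000   read 0 → write 0, move ←, go to s2
s2 | .[.]00.1000   read . → write 1, move ←, go to s3
s3 | [.]100.1000   read . → write ., move →, go to s0
s0 | .[1]00.1000   read 1 → write ., move ←, go to s0
s0 | [.].00.1000   read . → write ., move →, go to s3
s3 | .[.]00.1000   read . → write ., move →, go to s0
s0 | ..[0]0.1000   read 0 → write 0, move ←, go to s2
s2 | .[.]00.1000   read . → write 1, move ←, go to s3
s3 | [.]100.1000   read . → write ., move →, go to s0
s0 | .[1]00.1000   read 1 → write ., move ←, go to s0
s0 | [.].00.1000   read . → write ., move →, go to s3
s3 | .[.]00.1000
After 13 steps: state s3, head at -1, tape 00.1000.

state s3, head at -1, tape 00.1000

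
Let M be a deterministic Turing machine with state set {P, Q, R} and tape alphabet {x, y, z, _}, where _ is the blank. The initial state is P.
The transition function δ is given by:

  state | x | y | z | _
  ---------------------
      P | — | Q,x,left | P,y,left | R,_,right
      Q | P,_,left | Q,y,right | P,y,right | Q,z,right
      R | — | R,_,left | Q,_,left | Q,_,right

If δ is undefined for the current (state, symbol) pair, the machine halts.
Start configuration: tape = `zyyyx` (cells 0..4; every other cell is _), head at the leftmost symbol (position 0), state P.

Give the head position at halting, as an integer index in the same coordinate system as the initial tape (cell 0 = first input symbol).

1

P | _[z]yyyx   read z → write y, move left, go to P
P | [_]yyyyx   read _ → write _, move right, go to R
R | _[y]yyyx   read y → write _, move left, go to R
R | [_]_yyyx   read _ → write _, move right, go to Q
Q | _[_]yyyx   read _ → write z, move right, go to Q
Q | _z[y]yyx   read y → write y, move right, go to Q
Q | _zy[y]yx   read y → write y, move right, go to Q
Q | _zyy[y]x   read y → write y, move right, go to Q
Q | _zyyy[x]   read x → write _, move left, go to P
P | _zyy[y]_   read y → write x, move left, go to Q
Q | _zy[y]x_   read y → write y, move right, go to Q
Q | _zyy[x]_   read x → write _, move left, go to P
P | _zy[y]__   read y → write x, move left, go to Q
Q | _z[y]x__   read y → write y, move right, go to Q
Q | _zy[x]__   read x → write _, move left, go to P
P | _z[y]___   read y → write x, move left, go to Q
Q | _[z]x___   read z → write y, move right, go to P
P | _y[x]___
At halt the head is at cell 1.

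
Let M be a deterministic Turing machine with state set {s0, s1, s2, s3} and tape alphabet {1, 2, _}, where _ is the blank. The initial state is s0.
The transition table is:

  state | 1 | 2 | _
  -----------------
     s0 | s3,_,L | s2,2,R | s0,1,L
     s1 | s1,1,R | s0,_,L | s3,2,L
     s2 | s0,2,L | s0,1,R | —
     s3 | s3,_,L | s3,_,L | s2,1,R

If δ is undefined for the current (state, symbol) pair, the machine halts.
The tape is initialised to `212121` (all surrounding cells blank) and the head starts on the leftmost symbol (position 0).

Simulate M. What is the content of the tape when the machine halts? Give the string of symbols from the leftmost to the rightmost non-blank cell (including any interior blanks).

state=s0 head=0 tape=_[2]12121_   (s0,2)→(s2,2,R)
state=s2 head=1 tape=_2[1]2121_   (s2,1)→(s0,2,L)
state=s0 head=0 tape=_[2]22121_   (s0,2)→(s2,2,R)
state=s2 head=1 tape=_2[2]2121_   (s2,2)→(s0,1,R)
state=s0 head=2 tape=_21[2]121_   (s0,2)→(s2,2,R)
state=s2 head=3 tape=_212[1]21_   (s2,1)→(s0,2,L)
state=s0 head=2 tape=_21[2]221_   (s0,2)→(s2,2,R)
state=s2 head=3 tape=_212[2]21_   (s2,2)→(s0,1,R)
state=s0 head=4 tape=_2121[2]1_   (s0,2)→(s2,2,R)
state=s2 head=5 tape=_21212[1]_   (s2,1)→(s0,2,L)
state=s0 head=4 tape=_2121[2]2_   (s0,2)→(s2,2,R)
state=s2 head=5 tape=_21212[2]_   (s2,2)→(s0,1,R)
state=s0 head=6 tape=_212121[_]   (s0,_)→(s0,1,L)
state=s0 head=5 tape=_21212[1]1   (s0,1)→(s3,_,L)
state=s3 head=4 tape=_2121[2]_1   (s3,2)→(s3,_,L)
state=s3 head=3 tape=_212[1]__1   (s3,1)→(s3,_,L)
state=s3 head=2 tape=_21[2]___1   (s3,2)→(s3,_,L)
state=s3 head=1 tape=_2[1]____1   (s3,1)→(s3,_,L)
state=s3 head=0 tape=_[2]_____1   (s3,2)→(s3,_,L)
state=s3 head=-1 tape=[_]______1   (s3,_)→(s2,1,R)
state=s2 head=0 tape=1[_]_____1
The non-blank tape span at halt is 1______1.

1______1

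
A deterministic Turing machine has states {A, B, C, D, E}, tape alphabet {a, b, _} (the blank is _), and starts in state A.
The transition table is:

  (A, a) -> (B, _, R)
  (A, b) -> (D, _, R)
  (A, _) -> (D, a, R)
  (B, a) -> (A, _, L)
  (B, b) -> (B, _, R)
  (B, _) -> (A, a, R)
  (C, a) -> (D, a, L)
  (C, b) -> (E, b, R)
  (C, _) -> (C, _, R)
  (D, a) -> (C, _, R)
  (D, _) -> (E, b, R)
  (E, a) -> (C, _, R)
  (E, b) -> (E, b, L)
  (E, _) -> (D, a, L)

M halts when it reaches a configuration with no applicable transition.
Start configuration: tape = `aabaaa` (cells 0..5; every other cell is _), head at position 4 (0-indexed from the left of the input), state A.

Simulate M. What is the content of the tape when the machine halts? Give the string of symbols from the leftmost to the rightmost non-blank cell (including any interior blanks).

A | aaba[a]a_   read a → write _, move R, go to B
B | aaba_[a]_   read a → write _, move L, go to A
A | aaba[_]__   read _ → write a, move R, go to D
D | aabaa[_]_   read _ → write b, move R, go to E
E | aabaab[_]   read _ → write a, move L, go to D
D | aabaa[b]a
The non-blank tape span at halt is aabaaba.

aabaaba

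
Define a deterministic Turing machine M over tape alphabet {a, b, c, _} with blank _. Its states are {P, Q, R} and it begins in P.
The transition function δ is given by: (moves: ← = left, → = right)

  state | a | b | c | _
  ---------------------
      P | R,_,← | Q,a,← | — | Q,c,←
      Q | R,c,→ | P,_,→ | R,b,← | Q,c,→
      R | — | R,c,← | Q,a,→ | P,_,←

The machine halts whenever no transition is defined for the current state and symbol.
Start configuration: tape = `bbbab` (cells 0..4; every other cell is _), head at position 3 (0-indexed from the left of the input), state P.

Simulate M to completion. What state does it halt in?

P

state=P head=3 tape=___bbb[a]b   (P,a)→(R,_,←)
state=R head=2 tape=___bb[b]_b   (R,b)→(R,c,←)
state=R head=1 tape=___b[b]c_b   (R,b)→(R,c,←)
state=R head=0 tape=___[b]cc_b   (R,b)→(R,c,←)
state=R head=-1 tape=__[_]ccc_b   (R,_)→(P,_,←)
state=P head=-2 tape=_[_]_ccc_b   (P,_)→(Q,c,←)
state=Q head=-3 tape=[_]c_ccc_b   (Q,_)→(Q,c,→)
state=Q head=-2 tape=c[c]_ccc_b   (Q,c)→(R,b,←)
state=R head=-3 tape=[c]b_ccc_b   (R,c)→(Q,a,→)
state=Q head=-2 tape=a[b]_ccc_b   (Q,b)→(P,_,→)
state=P head=-1 tape=a_[_]ccc_b   (P,_)→(Q,c,←)
state=Q head=-2 tape=a[_]cccc_b   (Q,_)→(Q,c,→)
state=Q head=-1 tape=ac[c]ccc_b   (Q,c)→(R,b,←)
state=R head=-2 tape=a[c]bccc_b   (R,c)→(Q,a,→)
state=Q head=-1 tape=aa[b]ccc_b   (Q,b)→(P,_,→)
state=P head=0 tape=aa_[c]cc_b
No transition is defined for (P, c); M halts in state P.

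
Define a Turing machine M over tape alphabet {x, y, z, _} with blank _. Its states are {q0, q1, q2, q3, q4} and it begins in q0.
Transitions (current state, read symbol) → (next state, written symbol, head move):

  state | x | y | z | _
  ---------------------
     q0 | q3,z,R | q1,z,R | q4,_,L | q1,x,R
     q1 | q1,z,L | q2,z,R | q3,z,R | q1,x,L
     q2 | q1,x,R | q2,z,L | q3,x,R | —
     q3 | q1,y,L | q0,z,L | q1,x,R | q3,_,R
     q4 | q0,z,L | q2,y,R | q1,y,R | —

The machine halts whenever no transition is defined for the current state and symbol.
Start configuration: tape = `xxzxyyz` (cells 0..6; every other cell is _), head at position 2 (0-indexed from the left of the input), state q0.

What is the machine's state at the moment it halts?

q4

state=q0 head=2 tape=_xx[z]xyyz   (q0,z)→(q4,_,L)
state=q4 head=1 tape=_x[x]_xyyz   (q4,x)→(q0,z,L)
state=q0 head=0 tape=_[x]z_xyyz   (q0,x)→(q3,z,R)
state=q3 head=1 tape=_z[z]_xyyz   (q3,z)→(q1,x,R)
state=q1 head=2 tape=_zx[_]xyyz   (q1,_)→(q1,x,L)
state=q1 head=1 tape=_z[x]xxyyz   (q1,x)→(q1,z,L)
state=q1 head=0 tape=_[z]zxxyyz   (q1,z)→(q3,z,R)
state=q3 head=1 tape=_z[z]xxyyz   (q3,z)→(q1,x,R)
state=q1 head=2 tape=_zx[x]xyyz   (q1,x)→(q1,z,L)
state=q1 head=1 tape=_z[x]zxyyz   (q1,x)→(q1,z,L)
state=q1 head=0 tape=_[z]zzxyyz   (q1,z)→(q3,z,R)
state=q3 head=1 tape=_z[z]zxyyz   (q3,z)→(q1,x,R)
state=q1 head=2 tape=_zx[z]xyyz   (q1,z)→(q3,z,R)
state=q3 head=3 tape=_zxz[x]yyz   (q3,x)→(q1,y,L)
state=q1 head=2 tape=_zx[z]yyyz   (q1,z)→(q3,z,R)
state=q3 head=3 tape=_zxz[y]yyz   (q3,y)→(q0,z,L)
state=q0 head=2 tape=_zx[z]zyyz   (q0,z)→(q4,_,L)
state=q4 head=1 tape=_z[x]_zyyz   (q4,x)→(q0,z,L)
state=q0 head=0 tape=_[z]z_zyyz   (q0,z)→(q4,_,L)
state=q4 head=-1 tape=[_]_z_zyyz
No transition is defined for (q4, _); M halts in state q4.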